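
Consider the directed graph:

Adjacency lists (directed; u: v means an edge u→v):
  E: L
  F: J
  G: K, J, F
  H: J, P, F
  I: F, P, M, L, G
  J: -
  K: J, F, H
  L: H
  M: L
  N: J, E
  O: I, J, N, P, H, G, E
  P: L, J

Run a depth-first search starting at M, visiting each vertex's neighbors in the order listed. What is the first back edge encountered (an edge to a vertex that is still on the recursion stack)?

DFS from M (visiting each vertex's neighbors in the order listed); mark gray on enter, black on exit:
M gray
  L gray
    H gray
      J gray
      J black
      P gray
        P→L: L is gray → back edge
First back edge: P → L.

P->L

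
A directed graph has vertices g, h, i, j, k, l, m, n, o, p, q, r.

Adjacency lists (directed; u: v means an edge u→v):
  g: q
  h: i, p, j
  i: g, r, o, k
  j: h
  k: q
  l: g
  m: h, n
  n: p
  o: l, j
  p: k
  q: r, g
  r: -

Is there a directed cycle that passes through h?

Yes

h is on a cycle iff h can reach itself via ≥1 edge.
h → j → h — yes.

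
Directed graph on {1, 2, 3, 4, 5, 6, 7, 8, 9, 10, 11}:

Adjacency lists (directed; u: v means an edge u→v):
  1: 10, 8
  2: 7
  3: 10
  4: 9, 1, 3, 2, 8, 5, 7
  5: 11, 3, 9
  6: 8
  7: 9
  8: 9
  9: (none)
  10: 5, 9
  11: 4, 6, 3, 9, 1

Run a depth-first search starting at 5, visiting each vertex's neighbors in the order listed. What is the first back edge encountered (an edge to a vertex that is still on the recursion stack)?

10→5

DFS from 5 (visiting each vertex's neighbors in the order listed); mark gray on enter, black on exit:
5 gray
  11 gray
    4 gray
      9 gray
      9 black
      1 gray
        10 gray
          10→5: 5 is gray → back edge
First back edge: 10 → 5.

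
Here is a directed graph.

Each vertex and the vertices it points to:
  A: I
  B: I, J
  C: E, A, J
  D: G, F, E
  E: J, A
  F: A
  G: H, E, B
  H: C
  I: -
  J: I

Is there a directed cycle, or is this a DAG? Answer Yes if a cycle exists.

DFS with white/gray/black marking, starting from F:
F gray
  A gray
    I gray
    I black
  A black
F black
B gray
  B→I: I black — skip
  J gray
    J→I: I black — skip
  J black
B black
C gray
  E gray
    E→J: J black — skip
    E→A: A black — skip
  E black
  C→A: A black — skip
  C→J: J black — skip
C black
D gray
  G gray
    H gray
      H→C: C black — skip
    H black
    G→E: E black — skip
    G→B: B black — skip
  G black
  D→F: F black — skip
  D→E: E black — skip
D black
Every edge goes to a white or black vertex — no back edge, so the graph is acyclic.

No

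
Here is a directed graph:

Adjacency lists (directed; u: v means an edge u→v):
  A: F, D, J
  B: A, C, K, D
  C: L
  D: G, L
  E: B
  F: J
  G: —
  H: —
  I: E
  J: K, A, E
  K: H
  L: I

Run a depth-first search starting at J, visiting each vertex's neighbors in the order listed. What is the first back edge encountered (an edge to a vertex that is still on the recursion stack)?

F→J

DFS from J (visiting each vertex's neighbors in the order listed); mark gray on enter, black on exit:
J gray
  K gray
    H gray
    H black
  K black
  A gray
    F gray
      F→J: J is gray → back edge
First back edge: F → J.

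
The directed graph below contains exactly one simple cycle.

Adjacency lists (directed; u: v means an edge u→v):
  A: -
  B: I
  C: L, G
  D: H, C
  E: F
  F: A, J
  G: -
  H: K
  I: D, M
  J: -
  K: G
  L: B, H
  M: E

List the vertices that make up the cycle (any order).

B, C, D, I, L

DFS with gray/black marking from I:
I gray
  D gray
    H gray
      K gray
        G gray
        G black
      K black
    H black
    C gray
      L gray
        B gray
          B→I: I is gray → back edge
Back edge closes the cycle I → D → C → L → B → I; its vertices are {B, C, D, I, L}.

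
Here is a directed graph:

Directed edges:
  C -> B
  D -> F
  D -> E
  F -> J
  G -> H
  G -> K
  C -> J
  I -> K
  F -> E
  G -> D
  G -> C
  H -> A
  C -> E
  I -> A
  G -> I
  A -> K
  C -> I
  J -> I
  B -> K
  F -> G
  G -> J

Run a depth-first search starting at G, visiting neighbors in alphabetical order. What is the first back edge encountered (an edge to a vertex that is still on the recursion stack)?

DFS from G (visiting neighbors in alphabetical order); mark gray on enter, black on exit:
G gray
  C gray
    B gray
      K gray
      K black
    B black
    E gray
    E black
    I gray
      A gray
        A→K: K black — skip
      A black
      I→K: K black — skip
    I black
    J gray
      J→I: I black — skip
    J black
  C black
  D gray
    D→E: E black — skip
    F gray
      F→E: E black — skip
      F→G: G is gray → back edge
First back edge: F → G.

F->G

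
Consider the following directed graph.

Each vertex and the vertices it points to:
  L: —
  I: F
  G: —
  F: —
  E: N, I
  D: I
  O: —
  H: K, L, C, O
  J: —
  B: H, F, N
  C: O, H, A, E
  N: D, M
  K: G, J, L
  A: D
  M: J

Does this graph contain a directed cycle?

Yes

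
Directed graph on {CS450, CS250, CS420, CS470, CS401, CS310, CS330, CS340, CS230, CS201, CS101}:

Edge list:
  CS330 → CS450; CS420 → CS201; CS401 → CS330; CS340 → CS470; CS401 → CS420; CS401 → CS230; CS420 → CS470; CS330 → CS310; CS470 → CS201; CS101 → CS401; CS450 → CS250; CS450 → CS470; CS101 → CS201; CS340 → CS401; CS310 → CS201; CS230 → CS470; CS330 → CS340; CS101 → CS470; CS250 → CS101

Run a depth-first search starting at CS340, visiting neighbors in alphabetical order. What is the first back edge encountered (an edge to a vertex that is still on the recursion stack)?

CS330->CS340

DFS from CS340 (visiting neighbors in alphabetical order); mark gray on enter, black on exit:
CS340 gray
  CS401 gray
    CS230 gray
      CS470 gray
        CS201 gray
        CS201 black
      CS470 black
    CS230 black
    CS330 gray
      CS310 gray
        CS310→CS201: CS201 black — skip
      CS310 black
      CS330→CS340: CS340 is gray → back edge
First back edge: CS330 → CS340.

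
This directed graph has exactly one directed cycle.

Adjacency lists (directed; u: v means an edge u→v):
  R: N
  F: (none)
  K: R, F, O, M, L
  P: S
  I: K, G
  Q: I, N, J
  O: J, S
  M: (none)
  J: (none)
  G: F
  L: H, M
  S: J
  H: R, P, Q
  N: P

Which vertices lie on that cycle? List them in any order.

DFS with gray/black marking from I:
I gray
  K gray
    R gray
      N gray
        P gray
          S gray
            J gray
            J black
          S black
        P black
      N black
    R black
    F gray
    F black
    O gray
      O→J: J black — skip
      O→S: S black — skip
    O black
    M gray
    M black
    L gray
      H gray
        H→R: R black — skip
        H→P: P black — skip
        Q gray
          Q→I: I is gray → back edge
Back edge closes the cycle I → K → L → H → Q → I; its vertices are {H, I, K, L, Q}.

H, I, K, L, Q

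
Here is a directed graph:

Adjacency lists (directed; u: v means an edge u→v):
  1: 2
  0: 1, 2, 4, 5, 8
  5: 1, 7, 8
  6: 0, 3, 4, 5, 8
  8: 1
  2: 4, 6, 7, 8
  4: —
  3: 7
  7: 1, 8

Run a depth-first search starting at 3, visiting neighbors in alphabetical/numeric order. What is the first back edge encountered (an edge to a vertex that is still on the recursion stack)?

0->1

DFS from 3 (visiting neighbors in alphabetical/numeric order); mark gray on enter, black on exit:
3 gray
  7 gray
    1 gray
      2 gray
        4 gray
        4 black
        6 gray
          0 gray
            0→1: 1 is gray → back edge
First back edge: 0 → 1.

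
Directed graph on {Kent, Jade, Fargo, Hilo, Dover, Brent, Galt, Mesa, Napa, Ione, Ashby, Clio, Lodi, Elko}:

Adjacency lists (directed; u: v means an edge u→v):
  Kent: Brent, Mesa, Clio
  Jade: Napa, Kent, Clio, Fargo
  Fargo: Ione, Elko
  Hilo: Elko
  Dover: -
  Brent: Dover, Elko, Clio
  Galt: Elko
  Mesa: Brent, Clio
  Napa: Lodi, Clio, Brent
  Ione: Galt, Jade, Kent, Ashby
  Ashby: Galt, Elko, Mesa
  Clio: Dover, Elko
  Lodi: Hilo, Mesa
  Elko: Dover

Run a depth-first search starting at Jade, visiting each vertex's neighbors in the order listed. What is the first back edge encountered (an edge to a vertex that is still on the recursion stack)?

Ione→Jade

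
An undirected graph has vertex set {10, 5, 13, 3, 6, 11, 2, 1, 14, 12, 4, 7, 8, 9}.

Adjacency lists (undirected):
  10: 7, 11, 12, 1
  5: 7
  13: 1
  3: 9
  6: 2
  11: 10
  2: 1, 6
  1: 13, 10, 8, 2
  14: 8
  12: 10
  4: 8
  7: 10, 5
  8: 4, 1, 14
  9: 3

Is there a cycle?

No

DFS, tracking each vertex's parent; an edge to a visited non-parent vertex closes a cycle.
Start from 4:
visit 4 (parent –)
  visit 8 (parent 4)
    8–4: parent, skip
    visit 1 (parent 8)
      visit 13 (parent 1)
        13–1: parent, skip
      visit 10 (parent 1)
        visit 7 (parent 10)
          7–10: parent, skip
          visit 5 (parent 7)
            5–7: parent, skip
        visit 11 (parent 10)
          11–10: parent, skip
        visit 12 (parent 10)
          12–10: parent, skip
        10–1: parent, skip
      1–8: parent, skip
      visit 2 (parent 1)
        2–1: parent, skip
        visit 6 (parent 2)
          6–2: parent, skip
    visit 14 (parent 8)
      14–8: parent, skip
visit 3 (parent –)
  visit 9 (parent 3)
    9–3: parent, skip
No non-parent visited neighbor found — the graph is a forest.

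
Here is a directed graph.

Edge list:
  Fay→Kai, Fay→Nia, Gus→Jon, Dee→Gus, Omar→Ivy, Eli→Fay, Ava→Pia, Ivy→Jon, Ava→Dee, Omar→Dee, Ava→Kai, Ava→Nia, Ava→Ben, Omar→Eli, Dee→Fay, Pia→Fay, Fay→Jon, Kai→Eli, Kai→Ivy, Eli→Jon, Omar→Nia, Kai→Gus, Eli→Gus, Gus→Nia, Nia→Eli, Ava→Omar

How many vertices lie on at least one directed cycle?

A vertex is on a directed cycle iff it belongs to a strongly connected component of size ≥ 2 (or has a self-loop).
The vertices on cycles are {Eli, Fay, Gus, Kai, Nia} — 5 in total.

5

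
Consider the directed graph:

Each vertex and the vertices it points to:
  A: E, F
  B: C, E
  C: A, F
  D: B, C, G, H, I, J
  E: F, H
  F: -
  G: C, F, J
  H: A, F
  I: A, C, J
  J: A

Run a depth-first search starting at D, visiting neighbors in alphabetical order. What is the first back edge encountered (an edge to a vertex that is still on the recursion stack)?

H->A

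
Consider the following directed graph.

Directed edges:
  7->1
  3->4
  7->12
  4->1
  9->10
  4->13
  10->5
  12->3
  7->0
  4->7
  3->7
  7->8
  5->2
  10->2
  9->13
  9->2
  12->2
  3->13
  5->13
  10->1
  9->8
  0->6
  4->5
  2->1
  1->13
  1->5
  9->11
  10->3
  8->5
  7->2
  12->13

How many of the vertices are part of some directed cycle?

A vertex is on a directed cycle iff it belongs to a strongly connected component of size ≥ 2 (or has a self-loop).
The vertices on cycles are {1, 2, 3, 4, 5, 7, 12} — 7 in total.

7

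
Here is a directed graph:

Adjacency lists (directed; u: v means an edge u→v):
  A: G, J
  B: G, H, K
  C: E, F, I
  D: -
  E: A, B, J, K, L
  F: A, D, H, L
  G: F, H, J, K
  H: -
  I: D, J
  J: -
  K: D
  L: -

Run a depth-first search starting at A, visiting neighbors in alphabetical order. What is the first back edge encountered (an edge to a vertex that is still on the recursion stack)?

F->A

DFS from A (visiting neighbors in alphabetical order); mark gray on enter, black on exit:
A gray
  G gray
    F gray
      F→A: A is gray → back edge
First back edge: F → A.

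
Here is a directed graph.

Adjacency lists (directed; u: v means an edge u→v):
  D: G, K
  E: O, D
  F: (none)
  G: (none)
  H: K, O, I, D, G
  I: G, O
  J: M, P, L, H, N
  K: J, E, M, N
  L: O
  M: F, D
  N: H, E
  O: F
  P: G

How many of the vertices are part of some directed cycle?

7

A vertex is on a directed cycle iff it belongs to a strongly connected component of size ≥ 2 (or has a self-loop).
The vertices on cycles are {D, E, H, J, K, M, N} — 7 in total.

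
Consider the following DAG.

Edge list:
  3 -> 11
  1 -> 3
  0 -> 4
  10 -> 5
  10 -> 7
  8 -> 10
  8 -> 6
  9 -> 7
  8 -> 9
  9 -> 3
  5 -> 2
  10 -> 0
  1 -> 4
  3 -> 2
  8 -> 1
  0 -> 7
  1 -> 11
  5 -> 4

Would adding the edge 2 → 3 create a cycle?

Adding 2→3 creates a cycle iff 3 can already reach 2.
Path from 3: 3 → 2.
So 3 → … → 2 → 3 is a cycle.

Yes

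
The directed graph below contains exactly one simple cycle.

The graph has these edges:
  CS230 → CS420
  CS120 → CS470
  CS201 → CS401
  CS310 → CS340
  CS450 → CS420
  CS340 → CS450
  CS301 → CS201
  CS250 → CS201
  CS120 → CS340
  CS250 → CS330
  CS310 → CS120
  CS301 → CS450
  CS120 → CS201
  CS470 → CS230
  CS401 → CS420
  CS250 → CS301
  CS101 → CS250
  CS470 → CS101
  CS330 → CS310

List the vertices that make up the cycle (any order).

DFS with gray/black marking from CS120:
CS120 gray
  CS201 gray
    CS401 gray
      CS420 gray
      CS420 black
    CS401 black
  CS201 black
  CS340 gray
    CS450 gray
      CS450→CS420: CS420 black — skip
    CS450 black
  CS340 black
  CS470 gray
    CS230 gray
      CS230→CS420: CS420 black — skip
    CS230 black
    CS101 gray
      CS250 gray
        CS301 gray
          CS301→CS201: CS201 black — skip
          CS301→CS450: CS450 black — skip
        CS301 black
        CS250→CS201: CS201 black — skip
        CS330 gray
          CS310 gray
            CS310→CS340: CS340 black — skip
            CS310→CS120: CS120 is gray → back edge
Back edge closes the cycle CS120 → CS470 → CS101 → CS250 → CS330 → CS310 → CS120; its vertices are {CS101, CS120, CS250, CS310, CS330, CS470}.

CS101, CS120, CS250, CS310, CS330, CS470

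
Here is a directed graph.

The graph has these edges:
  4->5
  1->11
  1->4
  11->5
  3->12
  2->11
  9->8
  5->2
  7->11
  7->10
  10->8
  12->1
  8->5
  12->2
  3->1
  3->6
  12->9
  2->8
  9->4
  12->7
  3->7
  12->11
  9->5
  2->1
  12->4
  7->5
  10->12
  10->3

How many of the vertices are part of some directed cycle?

10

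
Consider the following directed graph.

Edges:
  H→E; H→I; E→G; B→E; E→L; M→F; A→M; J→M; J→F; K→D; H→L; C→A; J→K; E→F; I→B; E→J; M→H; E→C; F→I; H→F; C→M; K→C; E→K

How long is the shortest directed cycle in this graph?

4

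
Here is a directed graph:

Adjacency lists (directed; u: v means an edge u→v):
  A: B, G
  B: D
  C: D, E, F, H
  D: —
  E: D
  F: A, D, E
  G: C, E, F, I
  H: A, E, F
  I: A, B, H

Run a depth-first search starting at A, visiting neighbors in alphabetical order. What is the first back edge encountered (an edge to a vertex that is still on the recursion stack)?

F->A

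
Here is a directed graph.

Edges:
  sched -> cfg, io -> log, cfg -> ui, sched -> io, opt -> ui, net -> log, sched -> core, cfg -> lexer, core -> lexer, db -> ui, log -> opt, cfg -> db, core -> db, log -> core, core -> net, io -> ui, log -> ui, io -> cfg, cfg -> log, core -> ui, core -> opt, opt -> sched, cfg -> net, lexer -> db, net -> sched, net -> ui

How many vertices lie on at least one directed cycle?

A vertex is on a directed cycle iff it belongs to a strongly connected component of size ≥ 2 (or has a self-loop).
The vertices on cycles are {io, cfg, log, net, opt, core, sched} — 7 in total.

7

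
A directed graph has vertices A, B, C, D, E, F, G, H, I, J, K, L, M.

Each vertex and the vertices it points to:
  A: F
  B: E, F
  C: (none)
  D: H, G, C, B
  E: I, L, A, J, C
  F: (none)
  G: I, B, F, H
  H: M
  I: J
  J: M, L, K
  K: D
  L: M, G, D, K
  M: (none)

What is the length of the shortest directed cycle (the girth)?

4

For each vertex v, BFS finds the shortest path from v back to v.
The shortest such closed walk is E → L → G → B → E, length 4.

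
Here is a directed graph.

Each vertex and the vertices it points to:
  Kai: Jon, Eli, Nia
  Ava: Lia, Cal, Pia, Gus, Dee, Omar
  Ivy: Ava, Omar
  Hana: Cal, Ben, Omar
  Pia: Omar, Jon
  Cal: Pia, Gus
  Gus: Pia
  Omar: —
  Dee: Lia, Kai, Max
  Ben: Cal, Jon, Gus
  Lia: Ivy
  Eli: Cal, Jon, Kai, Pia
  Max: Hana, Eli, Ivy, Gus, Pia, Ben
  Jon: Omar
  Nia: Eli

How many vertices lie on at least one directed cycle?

A vertex is on a directed cycle iff it belongs to a strongly connected component of size ≥ 2 (or has a self-loop).
The vertices on cycles are {Ava, Dee, Eli, Ivy, Kai, Lia, Max, Nia} — 8 in total.

8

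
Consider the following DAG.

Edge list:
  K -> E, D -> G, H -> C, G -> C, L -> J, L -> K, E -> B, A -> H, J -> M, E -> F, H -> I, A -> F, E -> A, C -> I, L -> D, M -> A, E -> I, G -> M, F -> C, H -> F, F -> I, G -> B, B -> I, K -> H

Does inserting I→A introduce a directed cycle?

Adding I→A creates a cycle iff A can already reach I.
Path from A: A → F → I.
So A → … → I → A is a cycle.

Yes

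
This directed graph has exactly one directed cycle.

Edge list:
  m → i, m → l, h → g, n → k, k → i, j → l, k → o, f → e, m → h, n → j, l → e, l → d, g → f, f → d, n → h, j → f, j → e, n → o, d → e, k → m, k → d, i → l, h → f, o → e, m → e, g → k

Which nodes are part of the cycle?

g, h, k, m

DFS with gray/black marking from k:
k gray
  o gray
    e gray
    e black
  o black
  d gray
    d→e: e black — skip
  d black
  m gray
    h gray
      g gray
        g→k: k is gray → back edge
Back edge closes the cycle k → m → h → g → k; its vertices are {g, h, k, m}.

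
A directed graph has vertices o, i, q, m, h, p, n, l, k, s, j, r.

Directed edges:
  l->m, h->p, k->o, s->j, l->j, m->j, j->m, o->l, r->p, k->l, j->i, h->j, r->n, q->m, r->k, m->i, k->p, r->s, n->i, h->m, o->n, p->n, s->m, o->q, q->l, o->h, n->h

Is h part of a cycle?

Yes

h is on a cycle iff h can reach itself via ≥1 edge.
h → p → n → h — yes.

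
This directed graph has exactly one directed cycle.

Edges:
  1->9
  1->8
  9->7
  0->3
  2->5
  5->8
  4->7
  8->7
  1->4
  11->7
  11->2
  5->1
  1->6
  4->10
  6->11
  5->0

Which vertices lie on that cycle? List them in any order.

DFS with gray/black marking from 5:
5 gray
  0 gray
    3 gray
    3 black
  0 black
  1 gray
    6 gray
      11 gray
        2 gray
          2→5: 5 is gray → back edge
Back edge closes the cycle 5 → 1 → 6 → 11 → 2 → 5; its vertices are {1, 2, 5, 6, 11}.

1, 2, 5, 6, 11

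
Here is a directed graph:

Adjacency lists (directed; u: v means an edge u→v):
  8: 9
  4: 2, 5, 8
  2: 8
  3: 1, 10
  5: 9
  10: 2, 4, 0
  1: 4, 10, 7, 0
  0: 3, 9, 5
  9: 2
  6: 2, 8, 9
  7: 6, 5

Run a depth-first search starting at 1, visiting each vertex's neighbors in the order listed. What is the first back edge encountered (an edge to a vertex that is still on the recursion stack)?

DFS from 1 (visiting each vertex's neighbors in the order listed); mark gray on enter, black on exit:
1 gray
  4 gray
    2 gray
      8 gray
        9 gray
          9→2: 2 is gray → back edge
First back edge: 9 → 2.

9->2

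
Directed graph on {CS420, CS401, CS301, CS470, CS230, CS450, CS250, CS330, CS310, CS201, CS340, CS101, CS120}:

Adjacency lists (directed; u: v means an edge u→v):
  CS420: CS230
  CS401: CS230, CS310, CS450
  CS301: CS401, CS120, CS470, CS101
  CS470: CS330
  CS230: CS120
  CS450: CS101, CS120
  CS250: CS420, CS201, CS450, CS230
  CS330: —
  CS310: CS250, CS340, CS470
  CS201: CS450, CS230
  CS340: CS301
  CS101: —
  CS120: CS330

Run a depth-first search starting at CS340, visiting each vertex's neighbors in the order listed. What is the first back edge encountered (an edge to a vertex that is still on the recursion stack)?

CS310->CS340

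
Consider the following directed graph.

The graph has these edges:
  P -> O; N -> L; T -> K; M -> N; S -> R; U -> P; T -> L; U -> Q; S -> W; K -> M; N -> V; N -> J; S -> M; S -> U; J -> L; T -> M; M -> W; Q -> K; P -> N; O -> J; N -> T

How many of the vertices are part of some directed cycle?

4

A vertex is on a directed cycle iff it belongs to a strongly connected component of size ≥ 2 (or has a self-loop).
The vertices on cycles are {K, M, N, T} — 4 in total.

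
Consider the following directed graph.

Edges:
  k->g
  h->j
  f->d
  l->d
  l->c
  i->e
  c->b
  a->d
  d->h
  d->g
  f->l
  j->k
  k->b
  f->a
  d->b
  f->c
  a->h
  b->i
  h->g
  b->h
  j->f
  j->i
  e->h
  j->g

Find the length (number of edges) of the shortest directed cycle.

For each vertex v, BFS finds the shortest path from v back to v.
The shortest such closed walk is j → k → b → h → j, length 4.

4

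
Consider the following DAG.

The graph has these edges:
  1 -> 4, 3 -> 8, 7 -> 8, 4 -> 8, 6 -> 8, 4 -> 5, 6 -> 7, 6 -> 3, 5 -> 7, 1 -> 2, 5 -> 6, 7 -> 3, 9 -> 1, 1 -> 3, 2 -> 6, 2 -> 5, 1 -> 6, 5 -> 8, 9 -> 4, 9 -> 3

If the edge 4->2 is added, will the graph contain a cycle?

Adding 4→2 creates a cycle iff 2 can already reach 4.
Explore from 2: no path reaches 4. The graph stays acyclic.

No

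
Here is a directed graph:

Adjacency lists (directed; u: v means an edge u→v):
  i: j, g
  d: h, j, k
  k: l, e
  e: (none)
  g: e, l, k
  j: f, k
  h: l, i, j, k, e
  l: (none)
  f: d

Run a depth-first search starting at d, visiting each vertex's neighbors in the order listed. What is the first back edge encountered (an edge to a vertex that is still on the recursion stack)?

f→d

DFS from d (visiting each vertex's neighbors in the order listed); mark gray on enter, black on exit:
d gray
  h gray
    l gray
    l black
    i gray
      j gray
        f gray
          f→d: d is gray → back edge
First back edge: f → d.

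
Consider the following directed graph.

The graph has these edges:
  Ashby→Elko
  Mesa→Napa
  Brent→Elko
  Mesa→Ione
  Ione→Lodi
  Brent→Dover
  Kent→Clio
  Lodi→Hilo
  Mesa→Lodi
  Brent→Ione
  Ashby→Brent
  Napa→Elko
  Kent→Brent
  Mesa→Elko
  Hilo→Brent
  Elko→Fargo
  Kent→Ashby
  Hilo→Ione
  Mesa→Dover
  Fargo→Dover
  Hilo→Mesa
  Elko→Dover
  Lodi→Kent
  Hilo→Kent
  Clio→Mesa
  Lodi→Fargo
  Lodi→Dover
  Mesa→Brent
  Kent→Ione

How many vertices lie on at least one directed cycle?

A vertex is on a directed cycle iff it belongs to a strongly connected component of size ≥ 2 (or has a self-loop).
The vertices on cycles are {Clio, Hilo, Ione, Kent, Lodi, Mesa, Ashby, Brent} — 8 in total.

8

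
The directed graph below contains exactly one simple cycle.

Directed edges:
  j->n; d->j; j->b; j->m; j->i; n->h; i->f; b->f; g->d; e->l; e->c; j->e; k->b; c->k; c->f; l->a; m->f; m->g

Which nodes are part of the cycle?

DFS with gray/black marking from d:
d gray
  j gray
    b gray
      f gray
      f black
    b black
    n gray
      h gray
      h black
    n black
    e gray
      l gray
        a gray
        a black
      l black
      c gray
        c→f: f black — skip
        k gray
          k→b: b black — skip
        k black
      c black
    e black
    i gray
      i→f: f black — skip
    i black
    m gray
      g gray
        g→d: d is gray → back edge
Back edge closes the cycle d → j → m → g → d; its vertices are {d, g, j, m}.

d, g, j, m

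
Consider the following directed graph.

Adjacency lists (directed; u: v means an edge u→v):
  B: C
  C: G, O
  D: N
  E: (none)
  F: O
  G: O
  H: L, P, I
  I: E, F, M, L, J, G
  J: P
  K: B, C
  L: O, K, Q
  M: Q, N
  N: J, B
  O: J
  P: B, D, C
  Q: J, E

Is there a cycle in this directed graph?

DFS with white/gray/black marking, starting from E:
E gray
E black
B gray
  C gray
    G gray
      O gray
        J gray
          P gray
            P→B: B is gray → back edge
Back edge found, so a cycle exists: B → C → G → O → J → P → B.

Yes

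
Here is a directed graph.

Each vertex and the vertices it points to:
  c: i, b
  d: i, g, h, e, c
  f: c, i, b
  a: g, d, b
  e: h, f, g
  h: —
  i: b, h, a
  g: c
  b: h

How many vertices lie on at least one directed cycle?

7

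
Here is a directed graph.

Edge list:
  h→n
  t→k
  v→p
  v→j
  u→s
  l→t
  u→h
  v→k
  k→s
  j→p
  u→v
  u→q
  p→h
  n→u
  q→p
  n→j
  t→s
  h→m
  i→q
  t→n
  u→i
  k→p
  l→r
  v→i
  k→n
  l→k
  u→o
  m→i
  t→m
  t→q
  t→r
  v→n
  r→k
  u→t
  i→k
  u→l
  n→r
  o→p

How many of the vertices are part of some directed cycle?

14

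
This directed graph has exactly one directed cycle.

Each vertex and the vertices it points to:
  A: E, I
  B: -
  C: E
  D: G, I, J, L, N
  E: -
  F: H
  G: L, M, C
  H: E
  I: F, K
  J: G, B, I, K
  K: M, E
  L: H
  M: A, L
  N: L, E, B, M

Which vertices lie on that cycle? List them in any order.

DFS with gray/black marking from I:
I gray
  F gray
    H gray
      E gray
      E black
    H black
  F black
  K gray
    M gray
      A gray
        A→E: E black — skip
        A→I: I is gray → back edge
Back edge closes the cycle I → K → M → A → I; its vertices are {A, I, K, M}.

A, I, K, M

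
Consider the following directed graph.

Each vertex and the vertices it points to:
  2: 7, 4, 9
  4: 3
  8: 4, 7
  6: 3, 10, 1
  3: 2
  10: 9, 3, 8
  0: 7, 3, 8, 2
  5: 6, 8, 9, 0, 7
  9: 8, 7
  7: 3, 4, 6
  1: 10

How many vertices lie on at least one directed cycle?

A vertex is on a directed cycle iff it belongs to a strongly connected component of size ≥ 2 (or has a self-loop).
The vertices on cycles are {1, 2, 3, 4, 6, 7, 8, 9, 10} — 9 in total.

9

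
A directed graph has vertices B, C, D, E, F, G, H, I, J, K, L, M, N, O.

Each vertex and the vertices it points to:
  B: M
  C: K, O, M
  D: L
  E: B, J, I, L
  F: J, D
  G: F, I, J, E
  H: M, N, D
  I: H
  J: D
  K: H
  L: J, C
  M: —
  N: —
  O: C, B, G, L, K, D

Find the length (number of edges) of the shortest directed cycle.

For each vertex v, BFS finds the shortest path from v back to v.
The shortest such closed walk is C → O → C, length 2.

2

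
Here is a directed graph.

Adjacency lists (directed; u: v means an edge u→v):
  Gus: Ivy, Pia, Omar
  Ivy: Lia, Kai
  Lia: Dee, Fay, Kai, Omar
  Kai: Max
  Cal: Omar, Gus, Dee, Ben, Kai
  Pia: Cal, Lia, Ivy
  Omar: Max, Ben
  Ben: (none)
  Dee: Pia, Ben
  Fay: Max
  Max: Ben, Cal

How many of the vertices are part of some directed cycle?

A vertex is on a directed cycle iff it belongs to a strongly connected component of size ≥ 2 (or has a self-loop).
The vertices on cycles are {Cal, Dee, Fay, Gus, Ivy, Kai, Lia, Max, Pia, Omar} — 10 in total.

10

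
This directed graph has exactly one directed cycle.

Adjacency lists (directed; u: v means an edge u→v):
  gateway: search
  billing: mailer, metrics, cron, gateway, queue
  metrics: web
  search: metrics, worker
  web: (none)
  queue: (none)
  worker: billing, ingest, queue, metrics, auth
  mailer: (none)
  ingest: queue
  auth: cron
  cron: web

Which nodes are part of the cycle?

search, worker, billing, gateway

DFS with gray/black marking from search:
search gray
  metrics gray
    web gray
    web black
  metrics black
  worker gray
    billing gray
      mailer gray
      mailer black
      billing→metrics: metrics black — skip
      cron gray
        cron→web: web black — skip
      cron black
      gateway gray
        gateway→search: search is gray → back edge
Back edge closes the cycle search → worker → billing → gateway → search; its vertices are {search, worker, billing, gateway}.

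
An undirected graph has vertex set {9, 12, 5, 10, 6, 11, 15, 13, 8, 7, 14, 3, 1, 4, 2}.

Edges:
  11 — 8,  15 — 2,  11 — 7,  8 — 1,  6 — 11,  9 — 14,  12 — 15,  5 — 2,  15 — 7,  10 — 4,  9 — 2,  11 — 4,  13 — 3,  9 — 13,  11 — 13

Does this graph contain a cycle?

Yes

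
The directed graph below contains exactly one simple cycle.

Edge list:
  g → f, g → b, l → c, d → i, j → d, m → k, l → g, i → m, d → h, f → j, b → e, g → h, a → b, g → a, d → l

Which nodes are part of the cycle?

DFS with gray/black marking from d:
d gray
  l gray
    c gray
    c black
    g gray
      f gray
        j gray
          j→d: d is gray → back edge
Back edge closes the cycle d → l → g → f → j → d; its vertices are {d, f, g, j, l}.

d, f, g, j, l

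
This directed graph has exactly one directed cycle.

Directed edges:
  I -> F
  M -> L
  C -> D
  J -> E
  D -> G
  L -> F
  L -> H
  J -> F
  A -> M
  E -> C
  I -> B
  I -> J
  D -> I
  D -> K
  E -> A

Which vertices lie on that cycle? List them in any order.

DFS with gray/black marking from E:
E gray
  C gray
    D gray
      G gray
      G black
      I gray
        B gray
        B black
        J gray
          F gray
          F black
          J→E: E is gray → back edge
Back edge closes the cycle E → C → D → I → J → E; its vertices are {C, D, E, I, J}.

C, D, E, I, J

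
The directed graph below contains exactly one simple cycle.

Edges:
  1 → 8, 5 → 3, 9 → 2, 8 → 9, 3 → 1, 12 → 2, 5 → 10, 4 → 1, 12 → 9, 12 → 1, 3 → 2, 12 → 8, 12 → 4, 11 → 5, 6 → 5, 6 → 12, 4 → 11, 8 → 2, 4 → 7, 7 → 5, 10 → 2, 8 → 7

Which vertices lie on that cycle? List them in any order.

1, 3, 5, 7, 8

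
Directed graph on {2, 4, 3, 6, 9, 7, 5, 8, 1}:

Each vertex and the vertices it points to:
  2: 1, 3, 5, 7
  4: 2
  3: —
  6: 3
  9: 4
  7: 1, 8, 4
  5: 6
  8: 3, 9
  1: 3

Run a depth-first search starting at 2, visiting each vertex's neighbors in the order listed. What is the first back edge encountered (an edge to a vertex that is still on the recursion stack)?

DFS from 2 (visiting each vertex's neighbors in the order listed); mark gray on enter, black on exit:
2 gray
  1 gray
    3 gray
    3 black
  1 black
  2→3: 3 black — skip
  5 gray
    6 gray
      6→3: 3 black — skip
    6 black
  5 black
  7 gray
    7→1: 1 black — skip
    8 gray
      8→3: 3 black — skip
      9 gray
        4 gray
          4→2: 2 is gray → back edge
First back edge: 4 → 2.

4→2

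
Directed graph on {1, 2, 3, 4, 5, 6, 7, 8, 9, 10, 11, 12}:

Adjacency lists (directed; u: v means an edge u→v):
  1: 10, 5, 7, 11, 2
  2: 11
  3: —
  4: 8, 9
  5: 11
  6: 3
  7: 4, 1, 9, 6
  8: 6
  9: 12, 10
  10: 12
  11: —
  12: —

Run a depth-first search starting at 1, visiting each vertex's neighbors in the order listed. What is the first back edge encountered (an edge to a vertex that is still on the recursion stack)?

DFS from 1 (visiting each vertex's neighbors in the order listed); mark gray on enter, black on exit:
1 gray
  10 gray
    12 gray
    12 black
  10 black
  5 gray
    11 gray
    11 black
  5 black
  7 gray
    4 gray
      8 gray
        6 gray
          3 gray
          3 black
        6 black
      8 black
      9 gray
        9→12: 12 black — skip
        9→10: 10 black — skip
      9 black
    4 black
    7→1: 1 is gray → back edge
First back edge: 7 → 1.

7→1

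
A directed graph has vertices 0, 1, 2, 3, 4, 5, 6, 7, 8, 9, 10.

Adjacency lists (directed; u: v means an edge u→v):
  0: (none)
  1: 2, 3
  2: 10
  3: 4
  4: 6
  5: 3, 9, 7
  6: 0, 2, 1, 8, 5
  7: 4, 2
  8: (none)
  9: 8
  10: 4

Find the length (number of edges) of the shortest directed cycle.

For each vertex v, BFS finds the shortest path from v back to v.
The shortest such closed walk is 6 → 2 → 10 → 4 → 6, length 4.

4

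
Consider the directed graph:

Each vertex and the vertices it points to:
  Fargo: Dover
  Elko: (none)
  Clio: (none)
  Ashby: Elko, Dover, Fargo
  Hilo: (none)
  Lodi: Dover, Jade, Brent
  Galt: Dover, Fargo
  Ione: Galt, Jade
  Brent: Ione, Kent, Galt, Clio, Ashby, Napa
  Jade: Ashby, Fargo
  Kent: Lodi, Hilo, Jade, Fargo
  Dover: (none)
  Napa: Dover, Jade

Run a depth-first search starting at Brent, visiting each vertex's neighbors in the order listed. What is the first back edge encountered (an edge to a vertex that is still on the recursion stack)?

Lodi→Brent

DFS from Brent (visiting each vertex's neighbors in the order listed); mark gray on enter, black on exit:
Brent gray
  Ione gray
    Galt gray
      Dover gray
      Dover black
      Fargo gray
        Fargo→Dover: Dover black — skip
      Fargo black
    Galt black
    Jade gray
      Ashby gray
        Elko gray
        Elko black
        Ashby→Dover: Dover black — skip
        Ashby→Fargo: Fargo black — skip
      Ashby black
      Jade→Fargo: Fargo black — skip
    Jade black
  Ione black
  Kent gray
    Lodi gray
      Lodi→Dover: Dover black — skip
      Lodi→Jade: Jade black — skip
      Lodi→Brent: Brent is gray → back edge
First back edge: Lodi → Brent.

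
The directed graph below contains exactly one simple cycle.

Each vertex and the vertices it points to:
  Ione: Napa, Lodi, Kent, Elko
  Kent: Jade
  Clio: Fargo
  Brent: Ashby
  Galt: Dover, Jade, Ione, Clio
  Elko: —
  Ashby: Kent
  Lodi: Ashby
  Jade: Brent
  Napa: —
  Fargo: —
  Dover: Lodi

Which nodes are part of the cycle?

Jade, Kent, Ashby, Brent

DFS with gray/black marking from Jade:
Jade gray
  Brent gray
    Ashby gray
      Kent gray
        Kent→Jade: Jade is gray → back edge
Back edge closes the cycle Jade → Brent → Ashby → Kent → Jade; its vertices are {Jade, Kent, Ashby, Brent}.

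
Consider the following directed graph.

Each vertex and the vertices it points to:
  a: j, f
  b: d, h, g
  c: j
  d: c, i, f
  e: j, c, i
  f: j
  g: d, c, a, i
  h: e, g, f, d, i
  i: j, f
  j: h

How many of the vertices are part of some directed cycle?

9

A vertex is on a directed cycle iff it belongs to a strongly connected component of size ≥ 2 (or has a self-loop).
The vertices on cycles are {a, c, d, e, f, g, h, i, j} — 9 in total.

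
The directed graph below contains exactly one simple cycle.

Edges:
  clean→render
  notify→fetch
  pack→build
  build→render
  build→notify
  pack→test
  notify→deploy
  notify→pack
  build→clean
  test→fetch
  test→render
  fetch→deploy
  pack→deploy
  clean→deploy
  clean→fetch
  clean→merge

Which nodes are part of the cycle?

pack, build, notify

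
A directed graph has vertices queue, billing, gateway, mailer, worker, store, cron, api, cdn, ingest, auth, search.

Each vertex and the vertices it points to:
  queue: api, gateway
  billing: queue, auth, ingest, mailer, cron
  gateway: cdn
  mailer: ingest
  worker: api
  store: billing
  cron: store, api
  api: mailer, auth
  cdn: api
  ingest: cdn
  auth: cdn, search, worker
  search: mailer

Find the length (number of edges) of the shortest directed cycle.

3

For each vertex v, BFS finds the shortest path from v back to v.
The shortest such closed walk is billing → cron → store → billing, length 3.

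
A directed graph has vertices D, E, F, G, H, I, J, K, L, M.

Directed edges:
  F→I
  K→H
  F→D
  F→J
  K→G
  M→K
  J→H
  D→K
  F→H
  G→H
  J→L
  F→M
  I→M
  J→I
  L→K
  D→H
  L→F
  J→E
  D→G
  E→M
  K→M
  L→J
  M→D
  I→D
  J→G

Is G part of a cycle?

G lies on a cycle iff there is a path from G back to itself.
Exploring from G, it never reaches itself; equivalently, its strongly connected component is a singleton.

No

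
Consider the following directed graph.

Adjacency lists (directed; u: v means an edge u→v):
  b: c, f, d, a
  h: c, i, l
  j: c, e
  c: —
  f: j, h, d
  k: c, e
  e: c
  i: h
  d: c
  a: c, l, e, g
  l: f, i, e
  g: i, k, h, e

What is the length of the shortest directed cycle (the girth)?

2

For each vertex v, BFS finds the shortest path from v back to v.
The shortest such closed walk is i → h → i, length 2.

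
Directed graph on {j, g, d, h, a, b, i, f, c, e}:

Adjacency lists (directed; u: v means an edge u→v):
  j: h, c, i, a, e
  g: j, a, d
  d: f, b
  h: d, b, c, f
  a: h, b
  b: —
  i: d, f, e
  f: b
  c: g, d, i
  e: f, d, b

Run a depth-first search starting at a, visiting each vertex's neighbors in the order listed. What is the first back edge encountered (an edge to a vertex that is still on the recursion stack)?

DFS from a (visiting each vertex's neighbors in the order listed); mark gray on enter, black on exit:
a gray
  h gray
    d gray
      f gray
        b gray
        b black
      f black
      d→b: b black — skip
    d black
    h→b: b black — skip
    c gray
      g gray
        j gray
          j→h: h is gray → back edge
First back edge: j → h.

j->h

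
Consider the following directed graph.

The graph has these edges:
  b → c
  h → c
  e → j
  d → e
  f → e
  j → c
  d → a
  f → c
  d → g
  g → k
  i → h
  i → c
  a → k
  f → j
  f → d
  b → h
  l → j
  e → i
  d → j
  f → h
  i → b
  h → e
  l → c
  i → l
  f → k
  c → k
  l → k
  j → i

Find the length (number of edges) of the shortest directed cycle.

3

For each vertex v, BFS finds the shortest path from v back to v.
The shortest such closed walk is e → i → h → e, length 3.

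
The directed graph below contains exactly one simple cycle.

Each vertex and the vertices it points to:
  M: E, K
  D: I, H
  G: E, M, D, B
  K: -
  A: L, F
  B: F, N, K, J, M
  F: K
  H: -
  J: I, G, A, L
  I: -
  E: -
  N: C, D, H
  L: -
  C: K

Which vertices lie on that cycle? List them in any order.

B, G, J

DFS with gray/black marking from J:
J gray
  I gray
  I black
  G gray
    E gray
    E black
    M gray
      M→E: E black — skip
      K gray
      K black
    M black
    D gray
      D→I: I black — skip
      H gray
      H black
    D black
    B gray
      F gray
        F→K: K black — skip
      F black
      N gray
        C gray
          C→K: K black — skip
        C black
        N→D: D black — skip
        N→H: H black — skip
      N black
      B→K: K black — skip
      B→J: J is gray → back edge
Back edge closes the cycle J → G → B → J; its vertices are {B, G, J}.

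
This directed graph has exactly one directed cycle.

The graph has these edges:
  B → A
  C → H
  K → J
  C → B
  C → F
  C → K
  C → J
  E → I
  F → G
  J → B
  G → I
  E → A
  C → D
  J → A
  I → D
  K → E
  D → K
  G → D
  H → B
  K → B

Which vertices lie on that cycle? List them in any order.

DFS with gray/black marking from K:
K gray
  J gray
    B gray
      A gray
      A black
    B black
    J→A: A black — skip
  J black
  E gray
    I gray
      D gray
        D→K: K is gray → back edge
Back edge closes the cycle K → E → I → D → K; its vertices are {D, E, I, K}.

D, E, I, K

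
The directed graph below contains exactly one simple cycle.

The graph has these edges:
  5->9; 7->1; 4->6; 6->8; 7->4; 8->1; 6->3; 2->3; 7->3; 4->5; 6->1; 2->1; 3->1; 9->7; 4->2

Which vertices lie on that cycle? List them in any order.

4, 5, 7, 9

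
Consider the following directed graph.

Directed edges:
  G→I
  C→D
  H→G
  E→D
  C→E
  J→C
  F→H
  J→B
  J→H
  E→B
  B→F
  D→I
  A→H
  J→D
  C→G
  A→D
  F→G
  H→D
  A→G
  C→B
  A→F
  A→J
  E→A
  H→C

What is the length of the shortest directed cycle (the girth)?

For each vertex v, BFS finds the shortest path from v back to v.
The shortest such closed walk is E → A → H → C → E, length 4.

4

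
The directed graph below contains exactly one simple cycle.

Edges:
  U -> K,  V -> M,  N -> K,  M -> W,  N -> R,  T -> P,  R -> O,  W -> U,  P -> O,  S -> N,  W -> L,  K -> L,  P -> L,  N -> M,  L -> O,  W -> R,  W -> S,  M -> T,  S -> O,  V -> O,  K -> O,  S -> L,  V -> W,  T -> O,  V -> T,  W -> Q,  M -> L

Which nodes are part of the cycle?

DFS with gray/black marking from M:
M gray
  L gray
    O gray
    O black
  L black
  W gray
    U gray
      K gray
        K→O: O black — skip
        K→L: L black — skip
      K black
    U black
    S gray
      S→L: L black — skip
      S→O: O black — skip
      N gray
        R gray
          R→O: O black — skip
        R black
        N→M: M is gray → back edge
Back edge closes the cycle M → W → S → N → M; its vertices are {M, N, S, W}.

M, N, S, W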